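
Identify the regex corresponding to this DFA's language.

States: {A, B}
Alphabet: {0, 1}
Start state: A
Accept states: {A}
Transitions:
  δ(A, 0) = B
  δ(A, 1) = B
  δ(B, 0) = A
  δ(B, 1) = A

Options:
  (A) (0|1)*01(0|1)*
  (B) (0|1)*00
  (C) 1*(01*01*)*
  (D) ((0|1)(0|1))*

Check each option against the DFA on short strings; one disagreement eliminates an option:
  (A) (0|1)*01(0|1)*: on ε the DFA stays in A and accepts (A ∈ Accept), but the regex does not match it → eliminate
  (B) (0|1)*00: on ε the DFA stays in A and accepts (A ∈ Accept), but the regex does not match it → eliminate
  (C) 1*(01*01*)*: on '1' the DFA goes A → B and rejects (B ∉ Accept), but the regex matches it → eliminate
  (D) ((0|1)(0|1))*: agrees with the DFA on every string of length ≤ 6
Only (D) is consistent with the DFA.
(D) ((0|1)(0|1))*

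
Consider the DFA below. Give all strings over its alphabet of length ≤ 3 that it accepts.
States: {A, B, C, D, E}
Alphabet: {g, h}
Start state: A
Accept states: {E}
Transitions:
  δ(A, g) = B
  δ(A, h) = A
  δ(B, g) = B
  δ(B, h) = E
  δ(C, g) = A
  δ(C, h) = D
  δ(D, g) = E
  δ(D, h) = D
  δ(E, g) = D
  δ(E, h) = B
gh, ggh, hgh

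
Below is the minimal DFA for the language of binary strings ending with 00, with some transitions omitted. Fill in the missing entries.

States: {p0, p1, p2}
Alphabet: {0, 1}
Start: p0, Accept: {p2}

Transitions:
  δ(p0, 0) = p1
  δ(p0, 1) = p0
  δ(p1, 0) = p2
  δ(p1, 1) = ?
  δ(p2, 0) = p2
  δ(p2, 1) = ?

From the language and accept set, identify what each state tracks — p0: last symbol not 0; p1: one trailing 0; p2: two trailing 0's.
Each missing δ(q, a) is the state matching the new tracked value after reading a.
δ(p1, 1) = p0; δ(p2, 1) = p0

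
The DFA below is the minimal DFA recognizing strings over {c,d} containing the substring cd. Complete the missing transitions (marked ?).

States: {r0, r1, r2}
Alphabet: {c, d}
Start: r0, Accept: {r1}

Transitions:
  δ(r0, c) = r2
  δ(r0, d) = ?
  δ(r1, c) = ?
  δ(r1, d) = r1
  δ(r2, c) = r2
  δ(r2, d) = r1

From the language and accept set, identify what each state tracks — r0: no c seen yet; r1: substring cd seen; r2: seen a c, waiting for d.
Each missing δ(q, a) is the state matching the new tracked value after reading a.
δ(r0, d) = r0; δ(r1, c) = r1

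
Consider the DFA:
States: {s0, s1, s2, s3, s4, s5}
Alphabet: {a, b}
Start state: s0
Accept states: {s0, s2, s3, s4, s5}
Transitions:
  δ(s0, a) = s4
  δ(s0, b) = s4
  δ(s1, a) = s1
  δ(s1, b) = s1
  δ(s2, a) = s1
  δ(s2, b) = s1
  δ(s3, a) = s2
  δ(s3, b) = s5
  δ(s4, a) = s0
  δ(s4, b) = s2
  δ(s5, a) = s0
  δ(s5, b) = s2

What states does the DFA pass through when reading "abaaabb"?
read 'a': s0 → s4
  read 'b': s4 → s2
  read 'a': s2 → s1
  read 'a': s1 → s1
  read 'a': s1 → s1
  read 'b': s1 → s1
  read 'b': s1 → s1
s0 -> s4 -> s2 -> s1 -> s1 -> s1 -> s1 -> s1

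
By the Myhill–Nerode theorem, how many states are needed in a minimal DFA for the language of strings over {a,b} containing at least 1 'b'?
By Myhill–Nerode, count the distinguishable equivalence classes: 2 classes — having seen 0, or ≥1 copies of 'b'; any two classes i < j (j ≤ 1) are distinguished by the string b^(1−j), which takes class j to 1 copy (accepted) but leaves class i below 1 (rejected).
2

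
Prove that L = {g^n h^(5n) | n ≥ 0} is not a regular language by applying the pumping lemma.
Assume L is regular with pumping length p. Idea: pumping the g-block breaks the 1:5 ratio.
Choose s = g^p h^(5p) (length 6p ≥ p). By the pumping lemma, s = xyz with |xy| ≤ p, |y| > 0, so y = g^k with k ≥ 1. Then xy²z = g^(p+k) h^(5p). For this to be in L we would need 5p = 5(p+k), i.e. 5k = 0, contradicting k ≥ 1. So xy²z ∉ L.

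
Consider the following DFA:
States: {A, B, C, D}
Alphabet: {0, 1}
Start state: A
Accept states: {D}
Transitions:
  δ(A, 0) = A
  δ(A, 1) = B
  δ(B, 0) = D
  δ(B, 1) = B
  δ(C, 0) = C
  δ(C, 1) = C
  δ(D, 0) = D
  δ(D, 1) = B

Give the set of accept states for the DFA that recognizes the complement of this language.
Complement accept states = All states \ Original accept states
= {A, B, C, D} \ {D}
{A, B, C}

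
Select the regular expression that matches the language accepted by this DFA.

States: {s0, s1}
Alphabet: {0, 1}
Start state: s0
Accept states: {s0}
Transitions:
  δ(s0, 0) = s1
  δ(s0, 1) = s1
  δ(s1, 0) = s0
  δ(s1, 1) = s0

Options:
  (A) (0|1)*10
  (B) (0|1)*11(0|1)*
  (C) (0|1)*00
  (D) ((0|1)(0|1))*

Check each option against the DFA on short strings; one disagreement eliminates an option:
  (A) (0|1)*10: on ε the DFA stays in s0 and accepts (s0 ∈ Accept), but the regex does not match it → eliminate
  (B) (0|1)*11(0|1)*: on ε the DFA stays in s0 and accepts (s0 ∈ Accept), but the regex does not match it → eliminate
  (C) (0|1)*00: on ε the DFA stays in s0 and accepts (s0 ∈ Accept), but the regex does not match it → eliminate
  (D) ((0|1)(0|1))*: agrees with the DFA on every string of length ≤ 6
Only (D) is consistent with the DFA.
(D) ((0|1)(0|1))*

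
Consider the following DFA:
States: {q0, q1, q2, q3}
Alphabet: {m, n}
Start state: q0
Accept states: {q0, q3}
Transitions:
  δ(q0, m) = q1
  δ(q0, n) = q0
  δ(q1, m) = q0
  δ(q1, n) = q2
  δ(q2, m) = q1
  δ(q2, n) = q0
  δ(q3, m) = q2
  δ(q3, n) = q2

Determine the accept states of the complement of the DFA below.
Complement accept states = All states \ Original accept states
= {q0, q1, q2, q3} \ {q0, q3}
{q1, q2}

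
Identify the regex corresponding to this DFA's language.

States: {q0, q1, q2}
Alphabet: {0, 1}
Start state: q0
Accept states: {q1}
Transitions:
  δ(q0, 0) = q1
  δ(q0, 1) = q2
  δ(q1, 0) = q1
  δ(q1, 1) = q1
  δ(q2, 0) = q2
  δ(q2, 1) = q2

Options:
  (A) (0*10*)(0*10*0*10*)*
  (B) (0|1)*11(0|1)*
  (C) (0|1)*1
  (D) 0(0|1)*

Check each option against the DFA on short strings; one disagreement eliminates an option:
  (A) (0*10*)(0*10*0*10*)*: on '0' the DFA goes q0 → q1 and accepts (q1 ∈ Accept), but the regex does not match it → eliminate
  (B) (0|1)*11(0|1)*: on '0' the DFA goes q0 → q1 and accepts (q1 ∈ Accept), but the regex does not match it → eliminate
  (C) (0|1)*1: on '0' the DFA goes q0 → q1 and accepts (q1 ∈ Accept), but the regex does not match it → eliminate
  (D) 0(0|1)*: agrees with the DFA on every string of length ≤ 6
Only (D) is consistent with the DFA.
(D) 0(0|1)*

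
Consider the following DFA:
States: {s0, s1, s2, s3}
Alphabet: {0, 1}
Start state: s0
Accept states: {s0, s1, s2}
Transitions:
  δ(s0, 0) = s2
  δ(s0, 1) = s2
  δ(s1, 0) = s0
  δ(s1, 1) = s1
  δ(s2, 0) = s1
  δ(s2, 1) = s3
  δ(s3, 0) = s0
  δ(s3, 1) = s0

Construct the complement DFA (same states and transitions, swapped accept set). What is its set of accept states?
Complement accept states = All states \ Original accept states
= {s0, s1, s2, s3} \ {s0, s1, s2}
{s3}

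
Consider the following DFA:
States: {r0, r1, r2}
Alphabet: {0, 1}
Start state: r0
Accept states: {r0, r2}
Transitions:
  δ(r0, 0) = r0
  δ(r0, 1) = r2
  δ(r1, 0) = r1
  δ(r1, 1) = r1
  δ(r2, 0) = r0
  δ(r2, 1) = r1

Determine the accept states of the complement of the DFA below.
Complement accept states = All states \ Original accept states
= {r0, r1, r2} \ {r0, r2}
{r1}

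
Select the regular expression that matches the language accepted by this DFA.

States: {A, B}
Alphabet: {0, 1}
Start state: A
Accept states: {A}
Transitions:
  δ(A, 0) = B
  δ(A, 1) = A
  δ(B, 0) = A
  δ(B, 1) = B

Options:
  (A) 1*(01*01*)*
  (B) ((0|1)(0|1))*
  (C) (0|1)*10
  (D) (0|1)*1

Check each option against the DFA on short strings; one disagreement eliminates an option:
  (A) 1*(01*01*)*: agrees with the DFA on every string of length ≤ 6
  (B) ((0|1)(0|1))*: on '1' the DFA goes A → A and accepts (A ∈ Accept), but the regex does not match it → eliminate
  (C) (0|1)*10: on ε the DFA stays in A and accepts (A ∈ Accept), but the regex does not match it → eliminate
  (D) (0|1)*1: on ε the DFA stays in A and accepts (A ∈ Accept), but the regex does not match it → eliminate
Only (A) is consistent with the DFA.
(A) 1*(01*01*)*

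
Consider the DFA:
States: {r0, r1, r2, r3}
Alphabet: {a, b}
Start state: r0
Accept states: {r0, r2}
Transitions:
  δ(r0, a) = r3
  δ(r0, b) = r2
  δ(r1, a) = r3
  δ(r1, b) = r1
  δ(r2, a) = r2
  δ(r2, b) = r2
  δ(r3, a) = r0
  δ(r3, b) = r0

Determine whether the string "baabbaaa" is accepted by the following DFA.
Processing string "baabbaaa":
  r0 --b--> r2
  r2 --a--> r2
  r2 --a--> r2
  r2 --b--> r2
  r2 --b--> r2
  r2 --a--> r2
  r2 --a--> r2
  r2 --a--> r2
Final state: r2
Accept states: {r0, r2}
Yes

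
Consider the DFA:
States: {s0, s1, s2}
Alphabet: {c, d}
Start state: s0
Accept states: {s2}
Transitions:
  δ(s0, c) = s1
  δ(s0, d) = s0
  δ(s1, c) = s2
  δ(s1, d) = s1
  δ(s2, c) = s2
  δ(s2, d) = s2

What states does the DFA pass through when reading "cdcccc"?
read 'c': s0 → s1
  read 'd': s1 → s1
  read 'c': s1 → s2
  read 'c': s2 → s2
  read 'c': s2 → s2
  read 'c': s2 → s2
s0 -> s1 -> s1 -> s2 -> s2 -> s2 -> s2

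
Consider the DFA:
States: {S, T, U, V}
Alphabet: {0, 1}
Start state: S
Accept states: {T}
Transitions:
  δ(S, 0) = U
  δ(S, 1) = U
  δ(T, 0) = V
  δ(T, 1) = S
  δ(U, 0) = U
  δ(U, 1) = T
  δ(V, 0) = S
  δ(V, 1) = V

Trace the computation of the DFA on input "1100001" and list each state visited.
read '1': S → U
  read '1': U → T
  read '0': T → V
  read '0': V → S
  read '0': S → U
  read '0': U → U
  read '1': U → T
S -> U -> T -> V -> S -> U -> U -> T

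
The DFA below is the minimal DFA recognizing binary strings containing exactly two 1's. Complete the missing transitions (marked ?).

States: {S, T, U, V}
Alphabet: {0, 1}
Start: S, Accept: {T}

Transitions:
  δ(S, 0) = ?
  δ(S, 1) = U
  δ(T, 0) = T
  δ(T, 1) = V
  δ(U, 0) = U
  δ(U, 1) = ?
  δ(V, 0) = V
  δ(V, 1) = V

From the language and accept set, identify what each state tracks — S: zero 1's; T: two 1's; U: one 1; V: ≥ three 1's (dead).
Each missing δ(q, a) is the state matching the new tracked value after reading a.
δ(S, 0) = S; δ(U, 1) = T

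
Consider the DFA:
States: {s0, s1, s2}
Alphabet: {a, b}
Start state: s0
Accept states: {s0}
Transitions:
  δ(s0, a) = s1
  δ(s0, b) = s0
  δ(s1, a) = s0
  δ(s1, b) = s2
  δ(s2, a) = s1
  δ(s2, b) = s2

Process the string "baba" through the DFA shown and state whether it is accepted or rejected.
Processing string "baba":
  s0 --b--> s0
  s0 --a--> s1
  s1 --b--> s2
  s2 --a--> s1
Final state: s1
Accept states: {s0}
No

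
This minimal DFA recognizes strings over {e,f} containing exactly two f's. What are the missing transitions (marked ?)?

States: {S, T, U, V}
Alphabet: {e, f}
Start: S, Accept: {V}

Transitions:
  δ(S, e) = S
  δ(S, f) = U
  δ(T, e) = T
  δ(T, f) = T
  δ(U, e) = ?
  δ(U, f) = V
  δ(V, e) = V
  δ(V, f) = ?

From the language and accept set, identify what each state tracks — S: zero f's; T: ≥ three f's (dead); U: one f; V: two f's.
Each missing δ(q, a) is the state matching the new tracked value after reading a.
δ(U, e) = U; δ(V, f) = T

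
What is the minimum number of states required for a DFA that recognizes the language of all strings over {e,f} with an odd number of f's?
By Myhill–Nerode, count the distinguishable equivalence classes: two classes — parity of the count of f's.
2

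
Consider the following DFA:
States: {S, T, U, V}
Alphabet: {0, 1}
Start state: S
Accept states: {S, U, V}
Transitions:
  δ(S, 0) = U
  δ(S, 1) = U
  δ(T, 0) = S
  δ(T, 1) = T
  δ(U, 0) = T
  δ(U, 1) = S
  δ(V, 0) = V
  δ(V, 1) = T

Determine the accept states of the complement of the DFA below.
Complement accept states = All states \ Original accept states
= {S, T, U, V} \ {S, U, V}
{T}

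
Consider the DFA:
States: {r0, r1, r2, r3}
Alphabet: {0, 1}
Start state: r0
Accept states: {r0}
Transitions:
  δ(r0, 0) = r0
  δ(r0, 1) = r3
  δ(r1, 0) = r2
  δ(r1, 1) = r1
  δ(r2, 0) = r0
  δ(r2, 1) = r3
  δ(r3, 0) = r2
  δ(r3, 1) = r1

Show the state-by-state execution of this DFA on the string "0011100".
read '0': r0 → r0
  read '0': r0 → r0
  read '1': r0 → r3
  read '1': r3 → r1
  read '1': r1 → r1
  read '0': r1 → r2
  read '0': r2 → r0
r0 -> r0 -> r0 -> r3 -> r1 -> r1 -> r2 -> r0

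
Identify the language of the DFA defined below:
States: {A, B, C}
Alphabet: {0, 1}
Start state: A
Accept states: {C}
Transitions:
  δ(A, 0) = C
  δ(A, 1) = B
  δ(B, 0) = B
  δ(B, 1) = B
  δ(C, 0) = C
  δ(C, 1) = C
Testing a few strings:
  '1' → reject
  '00' → accept
  '011' → accept
  '11' → reject
State roles: A=no input read; B=started with 1 (dead); C=started with 0
All binary strings starting with 0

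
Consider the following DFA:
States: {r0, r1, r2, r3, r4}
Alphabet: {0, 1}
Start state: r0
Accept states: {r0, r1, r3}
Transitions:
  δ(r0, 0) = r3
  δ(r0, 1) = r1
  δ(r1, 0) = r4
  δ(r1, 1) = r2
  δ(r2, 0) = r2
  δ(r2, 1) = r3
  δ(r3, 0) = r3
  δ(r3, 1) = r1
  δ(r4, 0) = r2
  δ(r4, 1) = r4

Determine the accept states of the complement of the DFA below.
Complement accept states = All states \ Original accept states
= {r0, r1, r2, r3, r4} \ {r0, r1, r3}
{r2, r4}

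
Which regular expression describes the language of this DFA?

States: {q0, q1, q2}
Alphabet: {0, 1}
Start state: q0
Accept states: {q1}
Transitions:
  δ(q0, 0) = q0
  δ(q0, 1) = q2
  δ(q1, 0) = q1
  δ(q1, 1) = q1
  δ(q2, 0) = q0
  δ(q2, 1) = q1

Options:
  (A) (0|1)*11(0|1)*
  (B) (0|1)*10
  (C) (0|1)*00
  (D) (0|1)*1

Check each option against the DFA on short strings; one disagreement eliminates an option:
  (A) (0|1)*11(0|1)*: agrees with the DFA on every string of length ≤ 6
  (B) (0|1)*10: on '10' the DFA goes q0 → q2 → q0 and rejects (q0 ∉ Accept), but the regex matches it → eliminate
  (C) (0|1)*00: on '00' the DFA goes q0 → q0 → q0 and rejects (q0 ∉ Accept), but the regex matches it → eliminate
  (D) (0|1)*1: on '1' the DFA goes q0 → q2 and rejects (q2 ∉ Accept), but the regex matches it → eliminate
Only (A) is consistent with the DFA.
(A) (0|1)*11(0|1)*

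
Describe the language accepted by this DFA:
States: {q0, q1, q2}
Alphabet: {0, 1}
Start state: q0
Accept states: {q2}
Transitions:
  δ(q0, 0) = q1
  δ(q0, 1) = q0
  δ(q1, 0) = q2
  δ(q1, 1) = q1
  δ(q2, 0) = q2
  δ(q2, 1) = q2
Testing a few strings:
  '1' → reject
  '0000' → accept
  '0' → reject
  '10' → reject
State roles: q0=zero 0's seen; q1=one 0 seen; q2=≥ two 0's seen
All binary strings containing at least two 0's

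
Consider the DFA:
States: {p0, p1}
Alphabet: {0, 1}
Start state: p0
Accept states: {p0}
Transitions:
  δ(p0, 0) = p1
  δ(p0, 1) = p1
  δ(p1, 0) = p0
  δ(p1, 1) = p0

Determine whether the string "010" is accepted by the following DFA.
Processing string "010":
  p0 --0--> p1
  p1 --1--> p0
  p0 --0--> p1
Final state: p1
Accept states: {p0}
No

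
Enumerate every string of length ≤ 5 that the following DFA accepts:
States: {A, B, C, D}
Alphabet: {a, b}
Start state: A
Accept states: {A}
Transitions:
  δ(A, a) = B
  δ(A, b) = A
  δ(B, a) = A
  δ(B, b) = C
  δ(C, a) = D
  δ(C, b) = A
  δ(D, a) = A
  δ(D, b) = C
ε, b, aa, bb, aab, abb, baa, bbb, aaaa, aabb, abaa, abbb, baab, babb, bbaa, bbbb, aaaab, aaabb, aabaa, aabbb, abaab, ababb, abbaa, abbbb, baaaa, baabb, babaa, babbb, bbaab, bbabb, bbbaa, bbbbb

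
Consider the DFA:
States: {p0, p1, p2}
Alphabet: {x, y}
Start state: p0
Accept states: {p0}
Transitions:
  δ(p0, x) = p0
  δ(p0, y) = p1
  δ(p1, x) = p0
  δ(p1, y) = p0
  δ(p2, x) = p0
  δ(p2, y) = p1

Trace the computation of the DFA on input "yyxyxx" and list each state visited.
read 'y': p0 → p1
  read 'y': p1 → p0
  read 'x': p0 → p0
  read 'y': p0 → p1
  read 'x': p1 → p0
  read 'x': p0 → p0
p0 -> p1 -> p0 -> p0 -> p1 -> p0 -> p0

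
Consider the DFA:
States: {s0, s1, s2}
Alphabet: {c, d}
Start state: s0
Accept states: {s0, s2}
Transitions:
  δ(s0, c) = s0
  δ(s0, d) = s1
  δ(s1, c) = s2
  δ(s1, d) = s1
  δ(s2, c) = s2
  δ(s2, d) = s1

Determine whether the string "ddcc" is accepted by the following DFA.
Processing string "ddcc":
  s0 --d--> s1
  s1 --d--> s1
  s1 --c--> s2
  s2 --c--> s2
Final state: s2
Accept states: {s0, s2}
Yes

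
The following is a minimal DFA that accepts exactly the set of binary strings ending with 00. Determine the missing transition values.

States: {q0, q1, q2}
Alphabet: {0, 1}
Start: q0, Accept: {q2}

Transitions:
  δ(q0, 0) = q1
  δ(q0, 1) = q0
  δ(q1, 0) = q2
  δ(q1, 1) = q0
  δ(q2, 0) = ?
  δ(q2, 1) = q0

From the language and accept set, identify what each state tracks — q0: last symbol not 0; q1: one trailing 0; q2: two trailing 0's.
Each missing δ(q, a) is the state matching the new tracked value after reading a.
δ(q2, 0) = q2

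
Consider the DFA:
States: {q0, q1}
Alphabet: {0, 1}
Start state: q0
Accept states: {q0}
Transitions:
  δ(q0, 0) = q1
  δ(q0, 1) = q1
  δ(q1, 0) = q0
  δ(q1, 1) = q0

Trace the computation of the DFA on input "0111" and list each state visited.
read '0': q0 → q1
  read '1': q1 → q0
  read '1': q0 → q1
  read '1': q1 → q0
q0 -> q1 -> q0 -> q1 -> q0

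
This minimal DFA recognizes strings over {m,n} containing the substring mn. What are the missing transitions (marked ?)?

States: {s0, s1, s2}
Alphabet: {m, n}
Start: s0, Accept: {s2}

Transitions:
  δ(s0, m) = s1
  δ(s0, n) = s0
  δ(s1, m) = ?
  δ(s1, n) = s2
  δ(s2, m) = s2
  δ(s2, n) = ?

From the language and accept set, identify what each state tracks — s0: no m seen yet; s1: seen a m, waiting for n; s2: substring mn seen.
Each missing δ(q, a) is the state matching the new tracked value after reading a.
δ(s1, m) = s1; δ(s2, n) = s2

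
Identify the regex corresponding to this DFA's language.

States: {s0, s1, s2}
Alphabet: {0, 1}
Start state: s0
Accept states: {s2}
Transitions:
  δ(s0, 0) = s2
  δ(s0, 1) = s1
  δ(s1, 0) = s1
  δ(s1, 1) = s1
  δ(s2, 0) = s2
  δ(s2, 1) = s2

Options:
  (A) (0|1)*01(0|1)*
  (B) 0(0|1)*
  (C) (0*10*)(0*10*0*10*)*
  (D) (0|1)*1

Check each option against the DFA on short strings; one disagreement eliminates an option:
  (A) (0|1)*01(0|1)*: on '0' the DFA goes s0 → s2 and accepts (s2 ∈ Accept), but the regex does not match it → eliminate
  (B) 0(0|1)*: agrees with the DFA on every string of length ≤ 6
  (C) (0*10*)(0*10*0*10*)*: on '0' the DFA goes s0 → s2 and accepts (s2 ∈ Accept), but the regex does not match it → eliminate
  (D) (0|1)*1: on '0' the DFA goes s0 → s2 and accepts (s2 ∈ Accept), but the regex does not match it → eliminate
Only (B) is consistent with the DFA.
(B) 0(0|1)*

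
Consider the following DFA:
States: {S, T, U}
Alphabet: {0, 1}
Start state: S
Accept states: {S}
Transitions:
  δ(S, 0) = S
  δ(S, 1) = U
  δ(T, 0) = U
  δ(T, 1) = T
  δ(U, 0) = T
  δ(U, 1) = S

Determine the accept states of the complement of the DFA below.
Complement accept states = All states \ Original accept states
= {S, T, U} \ {S}
{T, U}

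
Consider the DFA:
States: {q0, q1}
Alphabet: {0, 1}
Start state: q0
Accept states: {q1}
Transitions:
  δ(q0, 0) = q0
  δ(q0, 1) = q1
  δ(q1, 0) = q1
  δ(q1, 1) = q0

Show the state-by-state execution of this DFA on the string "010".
read '0': q0 → q0
  read '1': q0 → q1
  read '0': q1 → q1
q0 -> q0 -> q1 -> q1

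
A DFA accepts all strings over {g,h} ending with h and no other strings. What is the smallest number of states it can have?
By Myhill–Nerode, count the distinguishable equivalence classes: two classes — last symbol is h vs. not.
2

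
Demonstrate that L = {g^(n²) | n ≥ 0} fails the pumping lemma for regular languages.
Assume L is regular with pumping length p. Idea: pumping adds a fixed amount, but gaps between consecutive squares grow.
Choose s = g^(p²) (length p² ≥ p). By the pumping lemma, s = xyz with |xy| ≤ p, |y| > 0, so |y| = k with 1 ≤ k ≤ p. Then |xy²z| = p²+k. Since p² < p²+k ≤ p²+p < (p+1)², the length p²+k lies strictly between consecutive squares, so it is not a perfect square and xy²z ∉ L.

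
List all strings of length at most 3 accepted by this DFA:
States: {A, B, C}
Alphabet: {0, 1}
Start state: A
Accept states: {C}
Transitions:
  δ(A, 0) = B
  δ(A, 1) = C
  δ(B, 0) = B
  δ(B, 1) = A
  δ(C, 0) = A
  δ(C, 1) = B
1, 011, 101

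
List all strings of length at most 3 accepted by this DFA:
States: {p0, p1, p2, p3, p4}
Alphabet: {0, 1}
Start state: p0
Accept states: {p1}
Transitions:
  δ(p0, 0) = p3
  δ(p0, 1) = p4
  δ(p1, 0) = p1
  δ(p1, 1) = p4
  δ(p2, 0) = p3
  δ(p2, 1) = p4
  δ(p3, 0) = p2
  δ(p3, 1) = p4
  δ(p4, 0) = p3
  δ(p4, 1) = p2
None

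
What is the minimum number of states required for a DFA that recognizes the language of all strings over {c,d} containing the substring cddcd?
By Myhill–Nerode, count the distinguishable equivalence classes: 6 classes — one per longest suffix of the input that is a prefix of 'cddcd' (lengths 0 through 4), plus an absorbing 'already seen cddcd' class.
6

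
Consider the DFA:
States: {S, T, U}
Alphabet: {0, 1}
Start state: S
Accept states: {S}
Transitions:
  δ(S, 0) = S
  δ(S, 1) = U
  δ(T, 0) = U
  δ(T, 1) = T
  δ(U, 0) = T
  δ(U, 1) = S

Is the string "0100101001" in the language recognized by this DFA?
Processing string "0100101001":
  S --0--> S
  S --1--> U
  U --0--> T
  T --0--> U
  U --1--> S
  S --0--> S
  S --1--> U
  U --0--> T
  T --0--> U
  U --1--> S
Final state: S
Accept states: {S}
Yes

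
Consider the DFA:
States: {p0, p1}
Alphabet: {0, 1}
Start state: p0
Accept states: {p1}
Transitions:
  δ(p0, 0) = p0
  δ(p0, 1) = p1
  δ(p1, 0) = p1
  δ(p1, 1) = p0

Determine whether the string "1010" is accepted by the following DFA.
Processing string "1010":
  p0 --1--> p1
  p1 --0--> p1
  p1 --1--> p0
  p0 --0--> p0
Final state: p0
Accept states: {p1}
No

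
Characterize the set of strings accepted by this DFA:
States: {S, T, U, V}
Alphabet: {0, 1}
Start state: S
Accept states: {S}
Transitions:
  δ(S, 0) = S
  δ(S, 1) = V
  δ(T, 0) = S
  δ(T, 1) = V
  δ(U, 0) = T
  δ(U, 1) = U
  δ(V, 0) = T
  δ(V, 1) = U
Testing a few strings:
  '1101' → reject
  '111' → reject
  '1' → reject
  '0101' → reject
State roles: S=value ≡ 0 (mod 4); T=value ≡ 2 (mod 4); U=value ≡ 3 (mod 4); V=value ≡ 1 (mod 4)
All binary strings representing a multiple of 4 (read in base 2; leading zeros allowed and ε counts as 0)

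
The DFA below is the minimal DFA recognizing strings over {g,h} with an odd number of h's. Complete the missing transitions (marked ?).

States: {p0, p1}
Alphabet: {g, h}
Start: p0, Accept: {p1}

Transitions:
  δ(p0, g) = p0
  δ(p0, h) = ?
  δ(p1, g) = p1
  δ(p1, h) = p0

From the language and accept set, identify what each state tracks — p0: even number of h's so far; p1: odd number of h's so far.
Each missing δ(q, a) is the state matching the new tracked value after reading a.
δ(p0, h) = p1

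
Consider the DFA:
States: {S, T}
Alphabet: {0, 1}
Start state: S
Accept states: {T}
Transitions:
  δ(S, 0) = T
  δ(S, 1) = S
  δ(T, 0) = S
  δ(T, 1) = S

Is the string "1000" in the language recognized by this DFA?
Processing string "1000":
  S --1--> S
  S --0--> T
  T --0--> S
  S --0--> T
Final state: T
Accept states: {T}
Yes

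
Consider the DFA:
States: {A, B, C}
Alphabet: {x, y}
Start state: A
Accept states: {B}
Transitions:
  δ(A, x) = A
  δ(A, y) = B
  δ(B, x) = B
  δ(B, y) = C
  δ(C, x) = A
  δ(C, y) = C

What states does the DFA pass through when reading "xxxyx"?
read 'x': A → A
  read 'x': A → A
  read 'x': A → A
  read 'y': A → B
  read 'x': B → B
A -> A -> A -> A -> B -> B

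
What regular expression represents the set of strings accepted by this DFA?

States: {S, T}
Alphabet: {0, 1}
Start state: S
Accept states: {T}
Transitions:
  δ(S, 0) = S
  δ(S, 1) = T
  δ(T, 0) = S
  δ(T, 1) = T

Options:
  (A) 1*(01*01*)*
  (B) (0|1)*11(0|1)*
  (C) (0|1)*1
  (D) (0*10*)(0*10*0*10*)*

Check each option against the DFA on short strings; one disagreement eliminates an option:
  (A) 1*(01*01*)*: on ε the DFA stays in S and rejects (S ∉ Accept), but the regex matches it → eliminate
  (B) (0|1)*11(0|1)*: on '1' the DFA goes S → T and accepts (T ∈ Accept), but the regex does not match it → eliminate
  (C) (0|1)*1: agrees with the DFA on every string of length ≤ 6
  (D) (0*10*)(0*10*0*10*)*: on '10' the DFA goes S → T → S and rejects (S ∉ Accept), but the regex matches it → eliminate
Only (C) is consistent with the DFA.
(C) (0|1)*1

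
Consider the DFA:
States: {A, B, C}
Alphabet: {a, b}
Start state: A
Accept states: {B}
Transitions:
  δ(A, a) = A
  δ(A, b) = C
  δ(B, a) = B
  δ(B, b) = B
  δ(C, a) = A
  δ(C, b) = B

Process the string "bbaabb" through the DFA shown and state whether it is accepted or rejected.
Processing string "bbaabb":
  A --b--> C
  C --b--> B
  B --a--> B
  B --a--> B
  B --b--> B
  B --b--> B
Final state: B
Accept states: {B}
Yes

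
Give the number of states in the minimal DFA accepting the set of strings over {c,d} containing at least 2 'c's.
By Myhill–Nerode, count the distinguishable equivalence classes: 3 classes — having seen 0, 1, or ≥2 copies of 'c'; any two classes i < j (j ≤ 2) are distinguished by the string c^(2−j), which takes class j to 2 copies (accepted) but leaves class i below 2 (rejected).
3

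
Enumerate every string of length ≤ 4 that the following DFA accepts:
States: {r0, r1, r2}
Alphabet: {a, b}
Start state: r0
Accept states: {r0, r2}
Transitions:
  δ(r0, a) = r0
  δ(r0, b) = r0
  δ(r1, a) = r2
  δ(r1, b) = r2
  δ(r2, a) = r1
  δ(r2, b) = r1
ε, a, b, aa, ab, ba, bb, aaa, aab, aba, abb, baa, bab, bba, bbb, aaaa, aaab, aaba, aabb, abaa, abab, abba, abbb, baaa, baab, baba, babb, bbaa, bbab, bbba, bbbb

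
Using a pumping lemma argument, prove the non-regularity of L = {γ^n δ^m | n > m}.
Assume L is regular with pumping length p. Idea: pumping down the γ-block drops the γ-count to at most the δ-count.
Choose s = γ^(p+1) δ^p ∈ L (|s| = 2p+1 ≥ p). By the pumping lemma, s = xyz with |xy| ≤ p, |y| > 0, so y = γ^k with k ≥ 1. Take i = 0: xz = γ^(p+1−k) δ^p. Since k ≥ 1, p+1−k ≤ p, so the number of γ's is no longer strictly greater than the number of δ's, hence xz ∉ L.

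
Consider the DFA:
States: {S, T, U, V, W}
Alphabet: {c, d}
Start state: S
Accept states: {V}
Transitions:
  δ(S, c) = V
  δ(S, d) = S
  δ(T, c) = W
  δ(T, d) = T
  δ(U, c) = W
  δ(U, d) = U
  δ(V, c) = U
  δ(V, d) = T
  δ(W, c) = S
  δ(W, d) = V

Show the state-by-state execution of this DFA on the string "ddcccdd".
read 'd': S → S
  read 'd': S → S
  read 'c': S → V
  read 'c': V → U
  read 'c': U → W
  read 'd': W → V
  read 'd': V → T
S -> S -> S -> V -> U -> W -> V -> T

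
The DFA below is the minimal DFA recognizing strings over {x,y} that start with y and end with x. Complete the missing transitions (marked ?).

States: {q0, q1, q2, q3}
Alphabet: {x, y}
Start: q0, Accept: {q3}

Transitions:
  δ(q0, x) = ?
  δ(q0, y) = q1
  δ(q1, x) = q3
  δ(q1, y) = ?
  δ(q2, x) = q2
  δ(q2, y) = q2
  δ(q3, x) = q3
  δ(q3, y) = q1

From the language and accept set, identify what each state tracks — q0: no input read; q1: started with y, last symbol y; q2: started with x (dead); q3: started with y, last symbol x.
Each missing δ(q, a) is the state matching the new tracked value after reading a.
δ(q0, x) = q2; δ(q1, y) = q1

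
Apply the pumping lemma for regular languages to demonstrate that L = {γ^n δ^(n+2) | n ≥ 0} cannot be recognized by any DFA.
Assume L is regular with pumping length p. Idea: pumping the γ-block breaks the fixed offset of 2.
Choose s = γ^p δ^(p+2) ∈ L. By the pumping lemma, s = xyz with |xy| ≤ p, |y| > 0, so y = γ^k with k ≥ 1. Then xy²z = γ^(p+k) δ^(p+2). For this to be in L we would need p+2 = (p+k)+2, i.e. k = 0, contradicting k ≥ 1. So xy²z ∉ L.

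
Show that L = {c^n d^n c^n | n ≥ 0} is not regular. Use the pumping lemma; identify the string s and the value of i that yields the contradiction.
Assume L is regular with pumping length p. Idea: pumping the first c-block unbalances it against the other two.
Choose s = c^p d^p c^p ∈ L (|s| = 3p ≥ p). By the pumping lemma, s = xyz with |xy| ≤ p, |y| > 0, so y = c^k with k ≥ 1, inside the first c-block. Then xy²z = c^(p+k) d^p c^p. The first block has length p+k ≠ p, so the three block lengths are no longer equal and xy²z ∉ L.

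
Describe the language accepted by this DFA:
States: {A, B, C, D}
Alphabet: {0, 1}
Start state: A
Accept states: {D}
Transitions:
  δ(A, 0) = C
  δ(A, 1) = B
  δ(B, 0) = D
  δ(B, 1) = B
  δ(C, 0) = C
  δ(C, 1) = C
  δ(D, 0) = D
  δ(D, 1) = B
Testing a few strings:
  '1' → reject
  '10' → accept
  '0011' → reject
  '0100' → reject
State roles: A=no input read; B=started with 1, last symbol 1; C=started with 0 (dead); D=started with 1, last symbol 0
All binary strings that start with 1 and end with 0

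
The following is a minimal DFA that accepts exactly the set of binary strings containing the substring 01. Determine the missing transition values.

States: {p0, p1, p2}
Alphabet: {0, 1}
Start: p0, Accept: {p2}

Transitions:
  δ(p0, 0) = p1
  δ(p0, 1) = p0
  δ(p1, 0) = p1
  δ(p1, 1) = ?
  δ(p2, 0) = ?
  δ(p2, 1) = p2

From the language and accept set, identify what each state tracks — p0: no 0 seen yet; p1: seen a 0, waiting for 1; p2: substring 01 seen.
Each missing δ(q, a) is the state matching the new tracked value after reading a.
δ(p1, 1) = p2; δ(p2, 0) = p2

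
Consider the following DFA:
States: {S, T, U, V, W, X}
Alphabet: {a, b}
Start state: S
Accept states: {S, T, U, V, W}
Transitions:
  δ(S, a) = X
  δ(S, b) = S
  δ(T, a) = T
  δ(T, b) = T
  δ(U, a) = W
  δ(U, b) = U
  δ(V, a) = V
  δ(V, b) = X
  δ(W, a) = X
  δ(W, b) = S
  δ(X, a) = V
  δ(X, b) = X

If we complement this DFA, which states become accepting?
Complement accept states = All states \ Original accept states
= {S, T, U, V, W, X} \ {S, T, U, V, W}
{X}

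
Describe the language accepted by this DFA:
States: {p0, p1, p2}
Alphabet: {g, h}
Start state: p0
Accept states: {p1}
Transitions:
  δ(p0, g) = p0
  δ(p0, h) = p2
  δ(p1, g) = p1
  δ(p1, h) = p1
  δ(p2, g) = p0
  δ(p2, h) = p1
Testing a few strings:
  'ghg' → reject
  'ghh' → accept
  'g' → reject
  'hgh' → reject
State roles: p0=no progress toward hh; p1=substring hh seen; p2=one trailing h
All strings over {g,h} containing the substring hh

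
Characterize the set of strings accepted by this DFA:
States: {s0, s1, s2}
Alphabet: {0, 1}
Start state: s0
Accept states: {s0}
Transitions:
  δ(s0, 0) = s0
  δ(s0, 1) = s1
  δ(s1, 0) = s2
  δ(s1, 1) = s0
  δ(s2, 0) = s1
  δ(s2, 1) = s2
Testing a few strings:
  '000' → accept
  '10' → reject
  '00' → accept
  '1111' → accept
State roles: s0=value ≡ 0 (mod 3); s1=value ≡ 1 (mod 3); s2=value ≡ 2 (mod 3)
All binary strings representing a multiple of 3 (read in base 2; leading zeros allowed and ε counts as 0)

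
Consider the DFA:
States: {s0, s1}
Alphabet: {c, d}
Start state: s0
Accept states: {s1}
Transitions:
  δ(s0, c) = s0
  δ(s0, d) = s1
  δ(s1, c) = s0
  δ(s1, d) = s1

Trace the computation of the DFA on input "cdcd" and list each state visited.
read 'c': s0 → s0
  read 'd': s0 → s1
  read 'c': s1 → s0
  read 'd': s0 → s1
s0 -> s0 -> s1 -> s0 -> s1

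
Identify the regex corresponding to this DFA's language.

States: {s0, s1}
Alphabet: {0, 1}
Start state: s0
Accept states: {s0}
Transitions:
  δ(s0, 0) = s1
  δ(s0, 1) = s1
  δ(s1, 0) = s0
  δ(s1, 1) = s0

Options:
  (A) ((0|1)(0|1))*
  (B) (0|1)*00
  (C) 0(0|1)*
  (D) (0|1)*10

Check each option against the DFA on short strings; one disagreement eliminates an option:
  (A) ((0|1)(0|1))*: agrees with the DFA on every string of length ≤ 6
  (B) (0|1)*00: on ε the DFA stays in s0 and accepts (s0 ∈ Accept), but the regex does not match it → eliminate
  (C) 0(0|1)*: on ε the DFA stays in s0 and accepts (s0 ∈ Accept), but the regex does not match it → eliminate
  (D) (0|1)*10: on ε the DFA stays in s0 and accepts (s0 ∈ Accept), but the regex does not match it → eliminate
Only (A) is consistent with the DFA.
(A) ((0|1)(0|1))*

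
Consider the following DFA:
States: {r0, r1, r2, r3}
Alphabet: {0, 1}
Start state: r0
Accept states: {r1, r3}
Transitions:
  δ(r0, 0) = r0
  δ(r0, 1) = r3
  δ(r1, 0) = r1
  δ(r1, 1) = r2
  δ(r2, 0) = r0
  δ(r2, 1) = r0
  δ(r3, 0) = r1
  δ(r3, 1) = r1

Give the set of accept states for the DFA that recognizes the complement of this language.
Complement accept states = All states \ Original accept states
= {r0, r1, r2, r3} \ {r1, r3}
{r0, r2}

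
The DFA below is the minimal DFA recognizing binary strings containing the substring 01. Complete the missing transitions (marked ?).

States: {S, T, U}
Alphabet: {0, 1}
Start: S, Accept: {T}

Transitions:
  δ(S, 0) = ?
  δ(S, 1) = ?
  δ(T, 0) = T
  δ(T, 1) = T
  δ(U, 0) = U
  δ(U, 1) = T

From the language and accept set, identify what each state tracks — S: no 0 seen yet; T: substring 01 seen; U: seen a 0, waiting for 1.
Each missing δ(q, a) is the state matching the new tracked value after reading a.
δ(S, 0) = U; δ(S, 1) = S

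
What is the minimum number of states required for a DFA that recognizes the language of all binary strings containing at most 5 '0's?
By Myhill–Nerode, count the distinguishable equivalence classes: 7 classes — having seen 0, 1, …, 5, or >5 copies of '0'; counts 0 through 5 are accepting and >5 is dead.
7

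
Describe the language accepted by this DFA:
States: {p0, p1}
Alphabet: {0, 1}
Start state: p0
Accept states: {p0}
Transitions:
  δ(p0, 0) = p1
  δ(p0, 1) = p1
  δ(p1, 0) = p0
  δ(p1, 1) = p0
Testing a few strings:
  '001' → reject
  '01' → accept
  '110' → reject
  '1' → reject
State roles: p0=even length so far; p1=odd length so far
All binary strings of even length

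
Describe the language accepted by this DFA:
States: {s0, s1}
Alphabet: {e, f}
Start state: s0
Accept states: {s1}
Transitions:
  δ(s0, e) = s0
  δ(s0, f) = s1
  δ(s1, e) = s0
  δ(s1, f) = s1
Testing a few strings:
  'f' → accept
  'ef' → accept
  'fef' → accept
  'e' → reject
State roles: s0=last symbol not f; s1=last symbol is f
All strings over {e,f} ending with f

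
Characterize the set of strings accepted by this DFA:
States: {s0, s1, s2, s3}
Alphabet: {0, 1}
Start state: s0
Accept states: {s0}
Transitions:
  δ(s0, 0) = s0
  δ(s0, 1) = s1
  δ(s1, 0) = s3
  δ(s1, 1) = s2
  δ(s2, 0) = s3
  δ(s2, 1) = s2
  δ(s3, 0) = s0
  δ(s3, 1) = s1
Testing a few strings:
  '111' → reject
  '1' → reject
  '00' → accept
  '11' → reject
State roles: s0=value ≡ 0 (mod 4); s1=value ≡ 1 (mod 4); s2=value ≡ 3 (mod 4); s3=value ≡ 2 (mod 4)
All binary strings representing a multiple of 4 (read in base 2; leading zeros allowed and ε counts as 0)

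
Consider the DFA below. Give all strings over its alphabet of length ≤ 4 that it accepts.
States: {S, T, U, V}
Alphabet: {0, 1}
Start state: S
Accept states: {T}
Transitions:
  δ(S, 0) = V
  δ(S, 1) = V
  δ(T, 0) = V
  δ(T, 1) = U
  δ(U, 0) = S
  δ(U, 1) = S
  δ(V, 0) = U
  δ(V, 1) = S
None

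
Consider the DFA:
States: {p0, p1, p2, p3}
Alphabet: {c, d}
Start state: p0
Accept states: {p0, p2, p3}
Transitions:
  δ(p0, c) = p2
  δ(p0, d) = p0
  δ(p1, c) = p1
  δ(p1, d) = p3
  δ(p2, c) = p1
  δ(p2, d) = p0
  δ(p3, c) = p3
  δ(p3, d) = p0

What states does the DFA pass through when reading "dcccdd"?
read 'd': p0 → p0
  read 'c': p0 → p2
  read 'c': p2 → p1
  read 'c': p1 → p1
  read 'd': p1 → p3
  read 'd': p3 → p0
p0 -> p0 -> p2 -> p1 -> p1 -> p3 -> p0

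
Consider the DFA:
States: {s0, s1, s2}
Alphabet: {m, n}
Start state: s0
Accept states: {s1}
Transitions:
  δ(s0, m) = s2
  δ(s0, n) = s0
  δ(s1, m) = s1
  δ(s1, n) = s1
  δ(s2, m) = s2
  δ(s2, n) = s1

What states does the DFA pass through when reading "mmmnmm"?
read 'm': s0 → s2
  read 'm': s2 → s2
  read 'm': s2 → s2
  read 'n': s2 → s1
  read 'm': s1 → s1
  read 'm': s1 → s1
s0 -> s2 -> s2 -> s2 -> s1 -> s1 -> s1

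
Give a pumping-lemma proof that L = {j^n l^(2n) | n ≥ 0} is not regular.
Assume L is regular with pumping length p. Idea: pumping the j-block breaks the 1:2 ratio.
Choose s = j^p l^(2p) (length 3p ≥ p). By the pumping lemma, s = xyz with |xy| ≤ p, |y| > 0, so y = j^k with k ≥ 1. Then xy²z = j^(p+k) l^(2p). For this to be in L we would need 2p = 2(p+k), i.e. 2k = 0, contradicting k ≥ 1. So xy²z ∉ L.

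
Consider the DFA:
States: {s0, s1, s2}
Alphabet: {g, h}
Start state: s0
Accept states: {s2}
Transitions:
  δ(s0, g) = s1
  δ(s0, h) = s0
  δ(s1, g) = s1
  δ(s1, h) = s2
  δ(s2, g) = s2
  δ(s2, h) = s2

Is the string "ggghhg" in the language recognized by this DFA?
Processing string "ggghhg":
  s0 --g--> s1
  s1 --g--> s1
  s1 --g--> s1
  s1 --h--> s2
  s2 --h--> s2
  s2 --g--> s2
Final state: s2
Accept states: {s2}
Yes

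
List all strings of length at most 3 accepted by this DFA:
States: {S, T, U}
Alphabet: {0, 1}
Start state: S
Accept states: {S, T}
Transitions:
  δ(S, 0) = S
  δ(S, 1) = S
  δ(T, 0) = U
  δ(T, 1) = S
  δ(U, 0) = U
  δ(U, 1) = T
ε, 0, 1, 00, 01, 10, 11, 000, 001, 010, 011, 100, 101, 110, 111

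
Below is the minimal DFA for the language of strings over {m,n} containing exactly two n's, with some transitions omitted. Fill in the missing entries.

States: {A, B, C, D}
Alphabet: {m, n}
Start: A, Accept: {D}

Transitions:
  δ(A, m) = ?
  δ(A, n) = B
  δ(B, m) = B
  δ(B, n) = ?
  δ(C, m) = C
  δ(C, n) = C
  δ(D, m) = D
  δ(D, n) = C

From the language and accept set, identify what each state tracks — A: zero n's; B: one n; C: ≥ three n's (dead); D: two n's.
Each missing δ(q, a) is the state matching the new tracked value after reading a.
δ(A, m) = A; δ(B, n) = D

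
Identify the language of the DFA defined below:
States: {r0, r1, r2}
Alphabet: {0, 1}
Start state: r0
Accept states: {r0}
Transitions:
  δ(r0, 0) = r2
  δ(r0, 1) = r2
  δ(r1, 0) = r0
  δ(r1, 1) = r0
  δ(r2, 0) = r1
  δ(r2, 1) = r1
Testing a few strings:
  '1' → reject
  '0' → reject
  '00' → reject
  '1101' → reject
State roles: r0=length ≡ 0 (mod 3); r1=length ≡ 2 (mod 3); r2=length ≡ 1 (mod 3)
All binary strings whose length is a multiple of 3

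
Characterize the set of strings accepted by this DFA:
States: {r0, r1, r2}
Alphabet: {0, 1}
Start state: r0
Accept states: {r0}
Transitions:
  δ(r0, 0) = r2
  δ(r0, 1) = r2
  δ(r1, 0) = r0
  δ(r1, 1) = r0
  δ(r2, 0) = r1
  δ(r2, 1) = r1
Testing a few strings:
  '10' → reject
  '11' → reject
  '0100' → reject
  '101' → accept
State roles: r0=length ≡ 0 (mod 3); r1=length ≡ 2 (mod 3); r2=length ≡ 1 (mod 3)
All binary strings whose length is a multiple of 3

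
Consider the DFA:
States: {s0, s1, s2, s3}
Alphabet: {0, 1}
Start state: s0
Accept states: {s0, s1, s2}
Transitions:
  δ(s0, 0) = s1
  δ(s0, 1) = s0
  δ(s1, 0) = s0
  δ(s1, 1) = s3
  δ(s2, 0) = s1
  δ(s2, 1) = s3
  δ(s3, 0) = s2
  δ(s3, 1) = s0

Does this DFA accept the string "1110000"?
Processing string "1110000":
  s0 --1--> s0
  s0 --1--> s0
  s0 --1--> s0
  s0 --0--> s1
  s1 --0--> s0
  s0 --0--> s1
  s1 --0--> s0
Final state: s0
Accept states: {s0, s1, s2}
Yes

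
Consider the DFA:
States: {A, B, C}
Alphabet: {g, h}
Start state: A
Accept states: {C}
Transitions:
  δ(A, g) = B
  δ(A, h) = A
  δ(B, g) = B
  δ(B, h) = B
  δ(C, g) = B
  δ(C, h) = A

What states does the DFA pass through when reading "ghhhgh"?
read 'g': A → B
  read 'h': B → B
  read 'h': B → B
  read 'h': B → B
  read 'g': B → B
  read 'h': B → B
A -> B -> B -> B -> B -> B -> B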